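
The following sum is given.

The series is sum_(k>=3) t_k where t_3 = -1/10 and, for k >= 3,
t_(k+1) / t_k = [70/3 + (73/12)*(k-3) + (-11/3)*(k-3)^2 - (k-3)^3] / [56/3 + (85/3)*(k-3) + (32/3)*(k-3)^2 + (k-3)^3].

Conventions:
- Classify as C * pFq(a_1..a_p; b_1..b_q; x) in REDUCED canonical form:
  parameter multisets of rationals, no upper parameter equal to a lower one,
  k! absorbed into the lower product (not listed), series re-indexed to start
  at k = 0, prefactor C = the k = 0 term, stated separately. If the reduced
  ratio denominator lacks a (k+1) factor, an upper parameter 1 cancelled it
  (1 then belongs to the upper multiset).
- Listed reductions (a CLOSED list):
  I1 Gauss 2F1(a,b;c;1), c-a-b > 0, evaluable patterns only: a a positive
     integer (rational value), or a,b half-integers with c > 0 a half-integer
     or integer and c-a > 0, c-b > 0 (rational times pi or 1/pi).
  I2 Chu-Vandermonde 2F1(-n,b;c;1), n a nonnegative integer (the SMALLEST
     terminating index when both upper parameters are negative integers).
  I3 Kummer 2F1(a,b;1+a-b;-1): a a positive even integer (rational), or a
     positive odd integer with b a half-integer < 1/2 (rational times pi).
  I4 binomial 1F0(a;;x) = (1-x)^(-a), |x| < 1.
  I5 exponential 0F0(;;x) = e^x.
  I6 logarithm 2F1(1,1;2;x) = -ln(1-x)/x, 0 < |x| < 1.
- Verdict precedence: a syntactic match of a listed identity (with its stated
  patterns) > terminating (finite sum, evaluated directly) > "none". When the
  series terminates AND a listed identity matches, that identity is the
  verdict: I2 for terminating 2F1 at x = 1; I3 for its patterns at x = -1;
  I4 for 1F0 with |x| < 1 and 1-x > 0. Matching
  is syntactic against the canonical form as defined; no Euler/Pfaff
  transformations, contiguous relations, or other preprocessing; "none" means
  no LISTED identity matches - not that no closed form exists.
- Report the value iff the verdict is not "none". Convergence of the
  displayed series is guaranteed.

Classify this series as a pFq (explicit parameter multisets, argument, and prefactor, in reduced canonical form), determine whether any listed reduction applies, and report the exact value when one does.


Classification (C = -1/10): 2F1 with upper {-5/2, 7/2}, lower {7}, argument x = -1. Verdict: none here - no I1-I6 shape fits x = -1 with lower {7}.

Structural cue: t_0 = -1/10 here, and factor the ratio over Q (prefactor -1/10): negated roots = parameters.
Consecutive-term ratio: r(k) = (-1) * (k-5/2) (k+7/2) / [(k+7) (k+1)] ; factor over Q: parameters, x = (-1), and C = -1/10.


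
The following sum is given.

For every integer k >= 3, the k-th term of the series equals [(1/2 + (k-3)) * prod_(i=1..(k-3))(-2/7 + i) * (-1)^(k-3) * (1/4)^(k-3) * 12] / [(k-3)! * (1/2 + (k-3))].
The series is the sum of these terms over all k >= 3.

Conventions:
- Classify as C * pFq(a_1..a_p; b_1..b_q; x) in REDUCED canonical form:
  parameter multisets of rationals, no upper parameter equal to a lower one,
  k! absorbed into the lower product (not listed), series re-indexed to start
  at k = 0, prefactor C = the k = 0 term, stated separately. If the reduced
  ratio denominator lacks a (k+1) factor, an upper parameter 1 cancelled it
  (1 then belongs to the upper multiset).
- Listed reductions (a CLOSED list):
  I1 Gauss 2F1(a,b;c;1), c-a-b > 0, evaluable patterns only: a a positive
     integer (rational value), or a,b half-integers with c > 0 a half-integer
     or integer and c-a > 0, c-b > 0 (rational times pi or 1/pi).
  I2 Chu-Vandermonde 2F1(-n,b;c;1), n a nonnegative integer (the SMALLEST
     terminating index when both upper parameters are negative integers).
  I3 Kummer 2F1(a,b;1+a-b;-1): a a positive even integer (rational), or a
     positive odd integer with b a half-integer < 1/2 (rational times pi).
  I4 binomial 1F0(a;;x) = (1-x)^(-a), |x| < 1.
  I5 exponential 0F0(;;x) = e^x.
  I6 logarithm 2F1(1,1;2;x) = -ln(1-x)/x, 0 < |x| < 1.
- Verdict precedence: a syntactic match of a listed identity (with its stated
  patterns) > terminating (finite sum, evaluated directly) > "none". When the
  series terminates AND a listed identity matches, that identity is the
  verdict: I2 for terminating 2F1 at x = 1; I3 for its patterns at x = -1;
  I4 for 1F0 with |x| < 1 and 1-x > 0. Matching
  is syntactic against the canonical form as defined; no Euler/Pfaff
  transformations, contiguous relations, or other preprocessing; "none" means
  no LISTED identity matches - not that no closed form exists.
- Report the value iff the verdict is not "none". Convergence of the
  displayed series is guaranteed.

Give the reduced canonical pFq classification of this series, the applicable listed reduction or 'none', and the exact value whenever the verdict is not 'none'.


Structural cue: t_0 being 12, striking the common factor k + 1/2 reduces the term (C = 12).
Step ratio: r(k) = (-1/4) * (k+5/7) / [(k+1)] - rational in k, leading ratio (-1/4); with t_0 = 12, classification follows.

Reduced: x = -1/4, 1F0, upper = {5/7}, lower = {-}, C = 12. Verdict: this is binomial (I4) (the 1F0 binomial series: exponent -5/7, x = -1/4). Sum: 12 * (5/4)^(-5/7).


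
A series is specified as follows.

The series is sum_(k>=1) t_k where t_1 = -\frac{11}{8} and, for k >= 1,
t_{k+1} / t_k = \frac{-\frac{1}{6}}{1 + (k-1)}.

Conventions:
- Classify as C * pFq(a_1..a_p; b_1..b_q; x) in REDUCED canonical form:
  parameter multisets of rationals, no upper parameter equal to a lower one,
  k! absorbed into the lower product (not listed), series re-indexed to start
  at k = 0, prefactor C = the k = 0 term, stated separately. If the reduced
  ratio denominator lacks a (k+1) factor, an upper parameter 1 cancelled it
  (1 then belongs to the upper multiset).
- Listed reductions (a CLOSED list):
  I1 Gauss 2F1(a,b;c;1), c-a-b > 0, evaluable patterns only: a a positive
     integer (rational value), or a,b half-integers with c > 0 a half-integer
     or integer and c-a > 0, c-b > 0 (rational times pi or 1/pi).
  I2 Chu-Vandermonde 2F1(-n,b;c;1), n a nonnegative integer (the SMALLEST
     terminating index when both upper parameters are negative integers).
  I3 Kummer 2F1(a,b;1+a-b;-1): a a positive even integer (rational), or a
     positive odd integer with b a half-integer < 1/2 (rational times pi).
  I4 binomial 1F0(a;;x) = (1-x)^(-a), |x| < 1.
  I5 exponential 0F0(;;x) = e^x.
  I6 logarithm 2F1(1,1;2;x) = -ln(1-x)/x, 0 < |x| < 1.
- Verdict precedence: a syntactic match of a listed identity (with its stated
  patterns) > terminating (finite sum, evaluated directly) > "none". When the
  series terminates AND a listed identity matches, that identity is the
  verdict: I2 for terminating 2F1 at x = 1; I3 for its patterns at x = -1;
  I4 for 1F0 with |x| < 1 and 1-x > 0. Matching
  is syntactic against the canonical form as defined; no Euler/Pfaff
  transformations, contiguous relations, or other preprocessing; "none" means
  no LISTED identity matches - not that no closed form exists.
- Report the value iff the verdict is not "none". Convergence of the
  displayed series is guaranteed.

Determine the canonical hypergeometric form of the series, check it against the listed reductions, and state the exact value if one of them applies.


Reduced: x = -\frac{1}{6}, 0F0, upper = {-}, lower = {-}, C = -\frac{11}{8}. Verdict: exponential (I5) fires (the 0F0 exponential series at x = -\frac{1}{6}). Hence: \left(-\frac{11}{8}\right) \cdot e^{-\frac{1}{6}}.

First insight: x = -\frac{1}{6} and factor the ratio over Q (C = -11/8, x = -1/6): negated roots = parameters.
Adjacent-term ratio: r(k) = -\frac{1}{6} * 1 / [(k+1)] ; factor over Q: parameters, x = -\frac{1}{6}, and C = -\frac{11}{8}.


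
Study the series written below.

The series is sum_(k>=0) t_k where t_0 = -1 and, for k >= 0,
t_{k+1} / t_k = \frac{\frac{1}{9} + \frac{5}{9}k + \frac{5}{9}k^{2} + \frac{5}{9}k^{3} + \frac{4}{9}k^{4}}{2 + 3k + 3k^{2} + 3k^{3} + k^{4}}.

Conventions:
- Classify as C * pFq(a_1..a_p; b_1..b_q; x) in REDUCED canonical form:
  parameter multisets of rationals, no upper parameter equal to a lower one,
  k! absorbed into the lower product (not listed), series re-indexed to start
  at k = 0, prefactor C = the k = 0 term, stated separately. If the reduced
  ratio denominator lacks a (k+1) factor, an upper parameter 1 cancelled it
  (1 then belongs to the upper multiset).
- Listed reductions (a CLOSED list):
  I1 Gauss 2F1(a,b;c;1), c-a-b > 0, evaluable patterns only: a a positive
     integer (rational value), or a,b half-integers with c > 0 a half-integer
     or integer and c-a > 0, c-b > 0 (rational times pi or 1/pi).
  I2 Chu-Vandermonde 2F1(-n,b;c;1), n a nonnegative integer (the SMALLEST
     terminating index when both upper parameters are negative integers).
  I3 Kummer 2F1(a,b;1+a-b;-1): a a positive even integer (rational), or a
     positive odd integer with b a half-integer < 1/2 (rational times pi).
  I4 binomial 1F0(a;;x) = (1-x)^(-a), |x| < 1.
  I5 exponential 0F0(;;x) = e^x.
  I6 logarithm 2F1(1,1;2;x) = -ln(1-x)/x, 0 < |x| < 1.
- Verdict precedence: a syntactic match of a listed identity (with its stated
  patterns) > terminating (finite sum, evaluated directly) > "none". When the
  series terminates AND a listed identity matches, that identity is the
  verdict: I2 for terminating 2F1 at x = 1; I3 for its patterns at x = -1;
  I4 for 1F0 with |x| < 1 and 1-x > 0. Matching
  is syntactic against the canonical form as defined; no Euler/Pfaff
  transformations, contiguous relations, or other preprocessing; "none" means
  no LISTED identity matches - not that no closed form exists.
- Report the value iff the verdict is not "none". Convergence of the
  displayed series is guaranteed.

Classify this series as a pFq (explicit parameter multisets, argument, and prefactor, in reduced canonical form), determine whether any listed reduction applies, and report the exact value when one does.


Classification (C = -1): 2F1 with upper {\frac{1}{4}, 1}, lower {2}, argument x = \frac{4}{9}. Verdict: none (x = \frac{4}{9}): each listed identity misses the multisets {\frac{1}{4}, 1} ; {2}.

Key observation: t_0 = -1 here, and roots of the ratio polynomials (C = -1) are the negated parameters.
Ratio: r(k) = \frac{4}{9} * (k+\frac{1}{4}) (k+1) / [(k+2) (k+1)] - rational in k. x = \frac{4}{9}; t_0 = -1; negate the roots.


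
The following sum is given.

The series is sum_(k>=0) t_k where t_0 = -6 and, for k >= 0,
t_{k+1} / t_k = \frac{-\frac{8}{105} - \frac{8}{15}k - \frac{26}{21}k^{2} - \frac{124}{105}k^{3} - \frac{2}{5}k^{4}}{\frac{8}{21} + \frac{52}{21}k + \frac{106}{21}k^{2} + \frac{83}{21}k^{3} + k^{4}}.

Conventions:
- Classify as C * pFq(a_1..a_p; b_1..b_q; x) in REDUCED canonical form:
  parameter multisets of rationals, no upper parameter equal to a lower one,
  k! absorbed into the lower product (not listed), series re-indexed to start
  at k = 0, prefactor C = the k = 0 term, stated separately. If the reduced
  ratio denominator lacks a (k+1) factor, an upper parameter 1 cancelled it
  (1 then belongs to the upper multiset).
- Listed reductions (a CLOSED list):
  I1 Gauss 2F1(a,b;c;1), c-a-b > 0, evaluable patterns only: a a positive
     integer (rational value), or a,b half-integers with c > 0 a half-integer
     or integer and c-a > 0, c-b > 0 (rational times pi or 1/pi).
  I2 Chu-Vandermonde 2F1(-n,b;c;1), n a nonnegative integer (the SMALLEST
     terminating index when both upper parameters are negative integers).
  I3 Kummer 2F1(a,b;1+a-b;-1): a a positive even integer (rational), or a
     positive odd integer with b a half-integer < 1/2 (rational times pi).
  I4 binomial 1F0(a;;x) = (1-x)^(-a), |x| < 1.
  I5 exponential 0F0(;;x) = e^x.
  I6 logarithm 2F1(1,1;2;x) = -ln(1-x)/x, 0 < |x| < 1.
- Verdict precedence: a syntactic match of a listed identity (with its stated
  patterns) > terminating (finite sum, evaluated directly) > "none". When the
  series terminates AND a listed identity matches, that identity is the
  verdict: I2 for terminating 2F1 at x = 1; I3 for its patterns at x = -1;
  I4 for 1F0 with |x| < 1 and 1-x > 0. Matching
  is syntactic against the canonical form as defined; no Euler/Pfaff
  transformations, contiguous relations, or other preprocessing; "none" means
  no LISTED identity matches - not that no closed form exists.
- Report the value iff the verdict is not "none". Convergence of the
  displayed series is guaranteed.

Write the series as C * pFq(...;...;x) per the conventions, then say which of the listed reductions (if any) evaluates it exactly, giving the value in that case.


Reduced: x = -\frac{2}{5}, 2F1, upper = {1, 1}, lower = {2}, C = -6. Verdict: the I6 logarithm reduction fires (the logarithm: parameters (1,1;2), x = -\frac{2}{5}). Value: \left(-15\right) \cdot \ln\left(\frac{7}{5}\right).

First insight: x = -\frac{2}{5} and the ratio is unreduced: k + 2/3 divides both sides (C = -6, x = -2/5).
Adjacent-term ratio: r(k) = -\frac{2}{5} * (k+1) (k+1) / [(k+2) (k+1)] - rational in k, leading ratio -\frac{2}{5}; with t_0 = -6, classification follows.


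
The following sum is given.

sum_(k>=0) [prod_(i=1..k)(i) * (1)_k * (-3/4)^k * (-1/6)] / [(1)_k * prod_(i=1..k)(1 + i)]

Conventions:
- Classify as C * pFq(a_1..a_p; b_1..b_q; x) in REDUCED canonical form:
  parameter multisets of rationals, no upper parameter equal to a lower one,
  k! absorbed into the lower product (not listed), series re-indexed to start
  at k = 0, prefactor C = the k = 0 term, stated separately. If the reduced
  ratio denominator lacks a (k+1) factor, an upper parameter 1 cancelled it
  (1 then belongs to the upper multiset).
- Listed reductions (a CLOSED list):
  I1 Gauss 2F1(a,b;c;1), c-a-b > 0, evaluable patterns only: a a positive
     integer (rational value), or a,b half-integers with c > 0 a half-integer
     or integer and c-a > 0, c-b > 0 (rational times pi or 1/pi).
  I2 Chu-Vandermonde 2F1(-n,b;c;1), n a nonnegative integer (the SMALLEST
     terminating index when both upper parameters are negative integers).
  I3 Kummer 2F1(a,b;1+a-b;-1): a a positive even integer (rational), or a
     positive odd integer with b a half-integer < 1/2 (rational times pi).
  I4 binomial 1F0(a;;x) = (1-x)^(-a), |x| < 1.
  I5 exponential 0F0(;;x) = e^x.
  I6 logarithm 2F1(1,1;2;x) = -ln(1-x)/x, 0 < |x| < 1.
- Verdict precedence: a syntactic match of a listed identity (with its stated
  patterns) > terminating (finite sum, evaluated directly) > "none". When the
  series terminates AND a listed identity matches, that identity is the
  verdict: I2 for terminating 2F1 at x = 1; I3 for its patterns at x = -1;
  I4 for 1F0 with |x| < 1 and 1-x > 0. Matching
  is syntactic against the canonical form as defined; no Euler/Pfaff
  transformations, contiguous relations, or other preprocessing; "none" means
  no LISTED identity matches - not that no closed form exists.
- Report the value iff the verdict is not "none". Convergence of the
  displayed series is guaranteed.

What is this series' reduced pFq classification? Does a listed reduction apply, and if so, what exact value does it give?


First insight: x = (-3/4) and (1)_k (C = -1/6, x = -3/4) is k! itself.
Term ratio: r(k) = (-3/4) * (k+1) (k+1) / [(k+2) (k+1)] - poly over poly, x = (-3/4) from leading terms; C = -1/6 at k = 0.

The series (x = -3/4) is 2F1: upper {1, 1}, lower {2}, prefactor -1/6. Verdict: this is the I6 logarithm reduction (the logarithm: parameters (1,1;2), x = -3/4). Sum: (-2/9) * ln(7/4).


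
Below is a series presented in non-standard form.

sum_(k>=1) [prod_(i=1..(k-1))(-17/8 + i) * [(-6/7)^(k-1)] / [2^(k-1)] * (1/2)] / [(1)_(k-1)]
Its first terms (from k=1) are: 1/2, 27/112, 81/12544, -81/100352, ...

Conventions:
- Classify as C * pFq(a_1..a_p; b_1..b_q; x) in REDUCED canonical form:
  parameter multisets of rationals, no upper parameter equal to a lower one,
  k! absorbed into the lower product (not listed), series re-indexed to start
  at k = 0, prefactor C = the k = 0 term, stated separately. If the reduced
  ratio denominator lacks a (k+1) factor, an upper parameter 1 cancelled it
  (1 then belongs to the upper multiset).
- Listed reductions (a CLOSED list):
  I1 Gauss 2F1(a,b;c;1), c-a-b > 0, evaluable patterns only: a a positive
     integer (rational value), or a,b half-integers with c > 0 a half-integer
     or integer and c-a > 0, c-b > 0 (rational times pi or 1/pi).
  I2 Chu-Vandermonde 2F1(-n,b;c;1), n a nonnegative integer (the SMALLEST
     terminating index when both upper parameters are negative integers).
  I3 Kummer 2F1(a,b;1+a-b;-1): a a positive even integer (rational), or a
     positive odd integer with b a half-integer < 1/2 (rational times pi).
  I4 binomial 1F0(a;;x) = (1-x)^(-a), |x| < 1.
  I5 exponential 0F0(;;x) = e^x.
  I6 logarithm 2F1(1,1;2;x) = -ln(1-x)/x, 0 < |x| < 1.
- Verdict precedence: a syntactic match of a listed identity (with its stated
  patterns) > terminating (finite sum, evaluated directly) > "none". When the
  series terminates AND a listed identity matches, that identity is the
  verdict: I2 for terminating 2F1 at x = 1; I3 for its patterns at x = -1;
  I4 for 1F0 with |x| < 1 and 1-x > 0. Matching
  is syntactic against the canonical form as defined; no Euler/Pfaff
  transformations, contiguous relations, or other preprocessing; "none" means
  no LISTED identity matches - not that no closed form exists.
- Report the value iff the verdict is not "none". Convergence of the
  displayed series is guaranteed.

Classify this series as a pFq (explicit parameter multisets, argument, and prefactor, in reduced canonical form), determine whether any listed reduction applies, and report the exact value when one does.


This is 1/2 * 1F0(-9/8; -; -3/7) in reduced canonical form. Verdict: the binomial series (I4) matches (the 1F0 binomial series: exponent 9/8, x = -3/7). Value: (1/2) * (10/7)^(9/8).

The tell: from the first term 1/2: the two k-th powers (prefactor 1/2) combine into one argument.
Step ratio: r(k) = (-3/7) * (k-9/8) / [(k+1)] ; factor over Q: parameters, x = (-3/7), and C = 1/2.


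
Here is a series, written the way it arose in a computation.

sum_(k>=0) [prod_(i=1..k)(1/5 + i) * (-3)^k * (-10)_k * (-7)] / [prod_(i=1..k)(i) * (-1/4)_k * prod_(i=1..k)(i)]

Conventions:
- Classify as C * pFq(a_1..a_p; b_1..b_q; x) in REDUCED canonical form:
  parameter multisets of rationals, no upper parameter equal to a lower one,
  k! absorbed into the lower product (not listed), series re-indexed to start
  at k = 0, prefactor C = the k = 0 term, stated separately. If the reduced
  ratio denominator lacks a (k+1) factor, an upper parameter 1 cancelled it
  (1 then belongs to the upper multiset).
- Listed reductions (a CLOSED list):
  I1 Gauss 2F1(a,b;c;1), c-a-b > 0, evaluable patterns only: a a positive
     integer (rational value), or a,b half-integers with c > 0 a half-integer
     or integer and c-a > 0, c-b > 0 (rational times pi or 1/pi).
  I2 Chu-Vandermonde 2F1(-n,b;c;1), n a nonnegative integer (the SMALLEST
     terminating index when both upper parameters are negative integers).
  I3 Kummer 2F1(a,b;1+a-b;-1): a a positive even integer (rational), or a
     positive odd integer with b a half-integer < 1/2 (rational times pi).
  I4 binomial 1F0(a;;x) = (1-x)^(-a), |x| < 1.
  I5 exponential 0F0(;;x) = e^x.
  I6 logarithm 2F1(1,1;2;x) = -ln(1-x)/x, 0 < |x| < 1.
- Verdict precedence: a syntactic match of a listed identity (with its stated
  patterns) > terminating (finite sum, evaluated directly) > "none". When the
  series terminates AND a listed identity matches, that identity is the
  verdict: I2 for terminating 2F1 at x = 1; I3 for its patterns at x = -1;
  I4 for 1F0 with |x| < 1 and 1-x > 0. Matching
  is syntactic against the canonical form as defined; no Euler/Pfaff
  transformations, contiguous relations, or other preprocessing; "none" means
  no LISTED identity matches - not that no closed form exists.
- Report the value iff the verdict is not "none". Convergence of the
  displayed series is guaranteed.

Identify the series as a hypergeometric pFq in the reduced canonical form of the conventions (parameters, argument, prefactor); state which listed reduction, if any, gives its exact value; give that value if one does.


First insight: from the first term -7: the lower running product (prefactor -7) is a rising factorial.
Term ratio: r(k) = (-3) * (k-10) (k+6/5) / [(k-1/4) (k+1) (k+1)] - poly over poly, x = (-3) from leading terms; C = -7 at k = 0.

With C = -7: the canonical form is 2F2(-10, 6/5; -1/4, 1; -3). Verdict: terminating - the sum ends at index 10 because -10 is a negative integer; exact evaluation follows. Hence: 12184531949297340499/18670654296875.


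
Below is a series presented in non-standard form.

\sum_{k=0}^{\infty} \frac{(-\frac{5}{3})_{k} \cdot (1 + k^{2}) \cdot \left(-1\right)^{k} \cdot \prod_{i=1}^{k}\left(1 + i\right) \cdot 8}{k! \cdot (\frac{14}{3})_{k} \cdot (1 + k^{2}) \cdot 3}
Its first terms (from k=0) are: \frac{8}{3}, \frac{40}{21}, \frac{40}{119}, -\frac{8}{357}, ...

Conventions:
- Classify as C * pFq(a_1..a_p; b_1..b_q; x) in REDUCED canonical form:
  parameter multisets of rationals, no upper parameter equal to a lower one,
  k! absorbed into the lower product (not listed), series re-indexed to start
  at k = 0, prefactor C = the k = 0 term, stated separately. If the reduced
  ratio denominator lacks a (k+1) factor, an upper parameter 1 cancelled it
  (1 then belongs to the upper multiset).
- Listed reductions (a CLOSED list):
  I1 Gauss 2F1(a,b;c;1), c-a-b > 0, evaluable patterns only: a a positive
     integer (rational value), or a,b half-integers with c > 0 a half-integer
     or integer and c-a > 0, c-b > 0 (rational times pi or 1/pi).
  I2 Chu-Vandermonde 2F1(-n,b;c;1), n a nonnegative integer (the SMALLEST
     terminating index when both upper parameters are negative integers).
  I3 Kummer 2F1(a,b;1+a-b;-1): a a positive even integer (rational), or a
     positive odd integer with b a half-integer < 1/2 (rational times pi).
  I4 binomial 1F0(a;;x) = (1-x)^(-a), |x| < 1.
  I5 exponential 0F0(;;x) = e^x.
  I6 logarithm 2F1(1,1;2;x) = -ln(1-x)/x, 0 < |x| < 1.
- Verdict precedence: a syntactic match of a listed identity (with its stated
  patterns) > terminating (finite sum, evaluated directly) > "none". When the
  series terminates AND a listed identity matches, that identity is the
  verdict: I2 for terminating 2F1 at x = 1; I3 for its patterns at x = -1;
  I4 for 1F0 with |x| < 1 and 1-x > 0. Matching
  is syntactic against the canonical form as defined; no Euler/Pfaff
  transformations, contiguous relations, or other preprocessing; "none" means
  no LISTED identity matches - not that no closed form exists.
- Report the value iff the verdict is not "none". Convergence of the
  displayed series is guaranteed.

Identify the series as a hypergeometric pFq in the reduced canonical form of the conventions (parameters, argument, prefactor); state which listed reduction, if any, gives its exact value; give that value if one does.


At argument -1: a 2F1 with upper {-\frac{5}{3}, 2}, lower {\frac{14}{3}}, scaled by C = \frac{8}{3}. Verdict (x = -1): Kummer's theorem (I3) applies (x = -1; c = \frac{14}{3} equals 1+a-b for upper {-\frac{5}{3}, 2}: listed pattern). Value: \frac{44}{9}.

The tell: t_0 = \frac{8}{3} here, and the running product (C = 8/3, x = -1) telescopes to a rising factorial.
Consecutive-term ratio: r(k) = -1 * (k-\frac{5}{3}) (k+2) / [(k+\frac{14}{3}) (k+1)] - poly over poly, x = -1 from leading terms; C = \frac{8}{3} at k = 0.


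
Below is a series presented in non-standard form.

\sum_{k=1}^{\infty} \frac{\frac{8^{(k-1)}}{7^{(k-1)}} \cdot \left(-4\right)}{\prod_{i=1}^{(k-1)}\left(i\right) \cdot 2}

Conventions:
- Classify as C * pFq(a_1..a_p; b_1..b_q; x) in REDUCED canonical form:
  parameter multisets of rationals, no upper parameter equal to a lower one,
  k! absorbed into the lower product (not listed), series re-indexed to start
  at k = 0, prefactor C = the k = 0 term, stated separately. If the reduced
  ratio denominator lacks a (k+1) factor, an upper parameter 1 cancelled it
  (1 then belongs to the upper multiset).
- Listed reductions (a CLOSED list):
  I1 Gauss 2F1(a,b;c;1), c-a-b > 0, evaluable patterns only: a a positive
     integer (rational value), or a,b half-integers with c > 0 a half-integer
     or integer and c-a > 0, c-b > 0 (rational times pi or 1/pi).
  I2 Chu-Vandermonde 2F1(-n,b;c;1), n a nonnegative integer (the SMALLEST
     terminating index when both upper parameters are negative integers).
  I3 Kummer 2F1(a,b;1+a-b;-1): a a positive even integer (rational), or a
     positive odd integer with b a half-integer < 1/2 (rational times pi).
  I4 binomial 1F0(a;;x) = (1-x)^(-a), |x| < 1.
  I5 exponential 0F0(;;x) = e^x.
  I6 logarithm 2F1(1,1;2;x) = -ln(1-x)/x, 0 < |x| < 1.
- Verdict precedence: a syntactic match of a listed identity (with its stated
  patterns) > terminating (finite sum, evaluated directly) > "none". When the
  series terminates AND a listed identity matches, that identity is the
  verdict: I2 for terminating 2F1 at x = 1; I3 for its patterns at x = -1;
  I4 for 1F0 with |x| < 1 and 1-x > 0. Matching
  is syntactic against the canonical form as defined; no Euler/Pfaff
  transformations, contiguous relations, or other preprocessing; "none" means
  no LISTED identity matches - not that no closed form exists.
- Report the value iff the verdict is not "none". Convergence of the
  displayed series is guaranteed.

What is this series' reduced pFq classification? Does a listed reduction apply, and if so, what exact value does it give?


Prefactor -2, argument \frac{8}{7}: 0F0 with upper {-} over lower {-}. Verdict (x = \frac{8}{7}): the exponential series (I5) applies (the 0F0 exponential series at x = \frac{8}{7}). Its exact value is \left(-2\right) \cdot e^{\frac{8}{7}}.

The tell: t_0 = -2 here, and the constant factors (C = -2) combine into one prefactor.
Ratio: r(k) = \frac{8}{7} * 1 / [(k+1)] - poly over poly, x = \frac{8}{7} from leading terms; C = -2 at k = 0.


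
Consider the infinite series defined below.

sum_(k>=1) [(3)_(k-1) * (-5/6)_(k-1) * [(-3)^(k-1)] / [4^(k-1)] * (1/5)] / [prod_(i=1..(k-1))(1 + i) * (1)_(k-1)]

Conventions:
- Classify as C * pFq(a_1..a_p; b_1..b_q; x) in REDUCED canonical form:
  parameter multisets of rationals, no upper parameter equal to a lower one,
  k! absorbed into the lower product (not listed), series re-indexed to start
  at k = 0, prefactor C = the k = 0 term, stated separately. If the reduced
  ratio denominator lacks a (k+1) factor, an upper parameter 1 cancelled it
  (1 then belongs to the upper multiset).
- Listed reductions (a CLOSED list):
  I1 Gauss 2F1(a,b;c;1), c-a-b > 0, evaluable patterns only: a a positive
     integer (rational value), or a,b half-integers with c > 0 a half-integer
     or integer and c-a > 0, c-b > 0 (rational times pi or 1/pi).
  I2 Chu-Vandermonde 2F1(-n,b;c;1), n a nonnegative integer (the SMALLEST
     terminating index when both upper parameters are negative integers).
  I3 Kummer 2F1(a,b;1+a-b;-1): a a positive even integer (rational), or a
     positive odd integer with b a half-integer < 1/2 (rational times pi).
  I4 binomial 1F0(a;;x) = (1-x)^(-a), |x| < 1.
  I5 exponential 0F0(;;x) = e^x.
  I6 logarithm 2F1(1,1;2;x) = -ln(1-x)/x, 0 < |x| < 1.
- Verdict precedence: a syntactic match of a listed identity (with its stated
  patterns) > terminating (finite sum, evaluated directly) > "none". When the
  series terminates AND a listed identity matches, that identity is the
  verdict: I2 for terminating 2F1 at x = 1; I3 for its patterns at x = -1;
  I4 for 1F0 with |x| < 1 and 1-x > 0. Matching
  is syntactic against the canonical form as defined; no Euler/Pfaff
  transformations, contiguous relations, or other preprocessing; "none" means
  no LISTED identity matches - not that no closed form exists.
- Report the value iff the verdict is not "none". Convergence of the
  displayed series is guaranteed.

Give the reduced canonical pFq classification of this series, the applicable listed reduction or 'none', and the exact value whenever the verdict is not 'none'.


At argument -3/4: a 2F1 with upper {-5/6, 3}, lower {2}, scaled by C = 1/5. Verdict: none. Every listed pattern misses the 2F1 form at -3/4, upper {-5/6, 3}.

The tell: t_0 = 1/5 here, and the two geometric factors (C = 1/5, x = -3/4) combine into one argument.
Term ratio: r(k) = (-3/4) * (k-5/6) (k+3) / [(k+2) (k+1)] ; factor over Q: parameters, x = (-3/4), and C = 1/5.


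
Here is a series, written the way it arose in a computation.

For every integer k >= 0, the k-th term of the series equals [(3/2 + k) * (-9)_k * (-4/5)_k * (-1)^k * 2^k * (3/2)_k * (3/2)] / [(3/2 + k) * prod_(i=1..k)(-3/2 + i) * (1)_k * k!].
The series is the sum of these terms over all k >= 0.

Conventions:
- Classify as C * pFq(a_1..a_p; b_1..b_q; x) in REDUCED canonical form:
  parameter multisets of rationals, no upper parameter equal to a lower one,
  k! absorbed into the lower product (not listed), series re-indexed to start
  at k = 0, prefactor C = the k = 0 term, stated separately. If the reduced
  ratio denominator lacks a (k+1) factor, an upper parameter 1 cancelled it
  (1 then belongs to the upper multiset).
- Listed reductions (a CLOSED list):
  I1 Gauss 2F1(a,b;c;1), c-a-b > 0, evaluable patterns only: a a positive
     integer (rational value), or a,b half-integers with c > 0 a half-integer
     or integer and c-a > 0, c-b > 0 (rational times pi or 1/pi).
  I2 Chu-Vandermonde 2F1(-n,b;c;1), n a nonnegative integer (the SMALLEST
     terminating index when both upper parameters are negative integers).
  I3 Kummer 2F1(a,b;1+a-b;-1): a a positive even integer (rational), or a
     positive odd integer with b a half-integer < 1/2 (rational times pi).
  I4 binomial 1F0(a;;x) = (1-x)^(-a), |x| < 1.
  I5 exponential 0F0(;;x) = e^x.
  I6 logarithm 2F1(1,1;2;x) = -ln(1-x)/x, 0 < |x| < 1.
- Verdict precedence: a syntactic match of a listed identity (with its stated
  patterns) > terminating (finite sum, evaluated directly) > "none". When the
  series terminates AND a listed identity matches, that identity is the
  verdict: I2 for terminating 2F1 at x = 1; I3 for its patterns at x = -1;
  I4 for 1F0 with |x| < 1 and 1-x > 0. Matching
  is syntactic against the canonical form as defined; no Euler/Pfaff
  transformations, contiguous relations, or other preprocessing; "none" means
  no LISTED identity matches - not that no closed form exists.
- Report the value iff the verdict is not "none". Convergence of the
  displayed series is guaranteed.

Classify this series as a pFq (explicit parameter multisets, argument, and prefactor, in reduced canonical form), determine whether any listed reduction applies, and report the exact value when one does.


Prefactor 3/2, argument -2: 3F2 with upper {-9, -4/5, 3/2} over lower {-1/2, 1}. Verdict: terminating at k = 9: the factor (-9)_k kills every later term; summing the 10 survivors is exact. Hence: 653128634067/19531250.

Key step: t_0 = 3/2 here, and the factor k + 3/2 cancels (top and bottom), leaving prefactor 3/2.
Step ratio: r(k) = (-2) * (k-9) (k-4/5) (k+3/2) / [(k-1/2) (k+1) (k+1)] ; factor over Q: parameters, x = (-2), and C = 3/2.


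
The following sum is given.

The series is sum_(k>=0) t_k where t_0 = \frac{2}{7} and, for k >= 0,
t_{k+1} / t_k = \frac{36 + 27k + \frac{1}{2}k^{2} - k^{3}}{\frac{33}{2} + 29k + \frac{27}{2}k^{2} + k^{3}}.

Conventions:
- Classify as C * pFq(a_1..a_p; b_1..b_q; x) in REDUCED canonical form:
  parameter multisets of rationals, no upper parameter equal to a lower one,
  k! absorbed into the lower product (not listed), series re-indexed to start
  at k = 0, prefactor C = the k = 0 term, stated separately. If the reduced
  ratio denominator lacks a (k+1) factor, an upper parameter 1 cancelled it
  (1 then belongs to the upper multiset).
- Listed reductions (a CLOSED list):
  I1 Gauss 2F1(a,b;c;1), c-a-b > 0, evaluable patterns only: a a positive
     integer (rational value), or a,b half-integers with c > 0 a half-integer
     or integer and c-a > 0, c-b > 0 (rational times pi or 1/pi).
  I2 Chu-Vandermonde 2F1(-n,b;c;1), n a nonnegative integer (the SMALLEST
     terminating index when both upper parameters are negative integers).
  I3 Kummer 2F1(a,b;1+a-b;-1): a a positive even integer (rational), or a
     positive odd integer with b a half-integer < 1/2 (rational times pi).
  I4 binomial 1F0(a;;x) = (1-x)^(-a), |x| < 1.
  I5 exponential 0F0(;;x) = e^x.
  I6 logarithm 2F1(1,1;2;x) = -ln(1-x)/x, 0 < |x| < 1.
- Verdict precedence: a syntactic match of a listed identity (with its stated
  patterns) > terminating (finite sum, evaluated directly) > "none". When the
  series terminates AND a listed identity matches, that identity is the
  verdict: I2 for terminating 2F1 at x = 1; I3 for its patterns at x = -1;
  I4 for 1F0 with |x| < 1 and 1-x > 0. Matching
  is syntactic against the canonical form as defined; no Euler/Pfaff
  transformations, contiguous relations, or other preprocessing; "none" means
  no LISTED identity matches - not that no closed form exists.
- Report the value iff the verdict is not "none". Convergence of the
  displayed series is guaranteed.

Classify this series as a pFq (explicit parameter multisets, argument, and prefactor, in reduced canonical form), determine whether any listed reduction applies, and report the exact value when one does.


x = -1 here; the reduced form reads 2F1, upper {-6, 4}, lower {11}, C = \frac{2}{7}. Verdict: Kummer's theorem (I3) matches (x = -1; c = 11 equals 1+a-b for upper {-6, 4}: listed pattern). Value: \frac{15}{7}.

Key observation: with t_0 = \frac{2}{7}, cancel k + 3/2 from the displayed ratio first; then C = 2/7.
Ratio: r(k) = -1 * (k-6) (k+4) / [(k+11) (k+1)] - rational; roots negated = parameters, x = -1, C = \frac{2}{7}.


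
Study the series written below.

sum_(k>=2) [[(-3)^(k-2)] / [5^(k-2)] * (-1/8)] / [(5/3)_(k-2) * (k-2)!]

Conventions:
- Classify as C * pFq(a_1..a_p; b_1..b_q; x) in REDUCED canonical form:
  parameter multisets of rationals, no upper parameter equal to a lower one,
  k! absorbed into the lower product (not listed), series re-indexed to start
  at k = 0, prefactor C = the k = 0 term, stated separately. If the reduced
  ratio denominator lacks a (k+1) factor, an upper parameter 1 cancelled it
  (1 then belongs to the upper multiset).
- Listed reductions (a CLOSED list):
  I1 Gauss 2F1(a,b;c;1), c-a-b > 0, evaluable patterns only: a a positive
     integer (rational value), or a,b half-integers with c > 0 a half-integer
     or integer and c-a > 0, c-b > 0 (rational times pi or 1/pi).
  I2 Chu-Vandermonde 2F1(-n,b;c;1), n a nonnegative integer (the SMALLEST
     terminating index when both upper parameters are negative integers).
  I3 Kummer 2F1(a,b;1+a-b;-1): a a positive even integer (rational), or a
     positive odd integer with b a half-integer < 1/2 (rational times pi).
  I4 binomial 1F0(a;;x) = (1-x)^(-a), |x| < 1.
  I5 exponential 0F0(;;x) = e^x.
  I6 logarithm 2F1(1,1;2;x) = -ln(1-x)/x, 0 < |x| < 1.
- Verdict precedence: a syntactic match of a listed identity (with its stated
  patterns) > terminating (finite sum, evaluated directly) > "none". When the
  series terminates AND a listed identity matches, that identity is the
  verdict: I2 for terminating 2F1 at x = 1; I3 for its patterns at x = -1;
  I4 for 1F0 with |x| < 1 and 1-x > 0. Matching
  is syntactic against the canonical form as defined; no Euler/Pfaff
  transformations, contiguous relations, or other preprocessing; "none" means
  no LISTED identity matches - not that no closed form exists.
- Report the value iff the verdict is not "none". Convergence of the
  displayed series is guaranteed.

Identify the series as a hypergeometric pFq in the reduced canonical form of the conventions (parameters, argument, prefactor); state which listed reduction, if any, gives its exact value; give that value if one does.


With C = -1/8: the canonical form is 0F1(-; 5/3; -3/5). Verdict: none. No listed pattern accepts 0F1(-; 5/3; -3/5).

First insight: x = (-3/5) and the two geometric factors (C = -1/8, x = -3/5) combine into one argument.
Step ratio: r(k) = (-3/5) * 1 / [(k+5/3) (k+1)] - poly over poly, x = (-3/5) from leading terms; C = -1/8 at k = 0.


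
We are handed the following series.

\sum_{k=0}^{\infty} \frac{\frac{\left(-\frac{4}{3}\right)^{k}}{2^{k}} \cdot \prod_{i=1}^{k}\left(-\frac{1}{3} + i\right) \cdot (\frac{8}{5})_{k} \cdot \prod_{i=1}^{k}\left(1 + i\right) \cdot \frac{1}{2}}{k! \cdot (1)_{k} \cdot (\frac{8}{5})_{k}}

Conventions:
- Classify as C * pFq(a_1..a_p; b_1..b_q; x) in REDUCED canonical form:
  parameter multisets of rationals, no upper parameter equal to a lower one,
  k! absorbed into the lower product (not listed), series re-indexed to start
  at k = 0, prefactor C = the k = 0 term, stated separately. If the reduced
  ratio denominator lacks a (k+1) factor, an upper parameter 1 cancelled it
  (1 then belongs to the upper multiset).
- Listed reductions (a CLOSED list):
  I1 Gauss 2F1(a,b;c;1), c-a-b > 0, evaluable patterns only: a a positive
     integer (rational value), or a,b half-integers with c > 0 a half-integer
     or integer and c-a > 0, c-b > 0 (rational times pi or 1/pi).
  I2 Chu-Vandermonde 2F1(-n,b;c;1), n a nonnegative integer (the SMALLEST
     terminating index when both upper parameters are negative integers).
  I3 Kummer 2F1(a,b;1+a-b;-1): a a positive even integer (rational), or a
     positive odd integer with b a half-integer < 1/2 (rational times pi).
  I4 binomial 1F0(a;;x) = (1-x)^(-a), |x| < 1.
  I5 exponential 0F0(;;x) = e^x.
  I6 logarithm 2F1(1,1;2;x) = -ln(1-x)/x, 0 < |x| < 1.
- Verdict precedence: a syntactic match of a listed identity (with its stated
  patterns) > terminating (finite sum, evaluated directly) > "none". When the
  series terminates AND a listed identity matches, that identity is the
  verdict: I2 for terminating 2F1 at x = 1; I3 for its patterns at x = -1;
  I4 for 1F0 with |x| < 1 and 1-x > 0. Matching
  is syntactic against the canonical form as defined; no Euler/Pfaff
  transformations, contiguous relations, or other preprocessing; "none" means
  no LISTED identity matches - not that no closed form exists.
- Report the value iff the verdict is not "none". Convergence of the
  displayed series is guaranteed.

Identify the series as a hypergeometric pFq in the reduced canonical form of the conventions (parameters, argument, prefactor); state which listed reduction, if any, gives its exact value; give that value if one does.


The series (x = -\frac{2}{3}) is 2F1: upper {\frac{2}{3}, 2}, lower {1}, prefactor \frac{1}{2}. Verdict: none here - no I1-I6 shape fits x = -\frac{2}{3} with lower {1}.

Structural cue: from the first term \frac{1}{2}: the running product (prefactor 1/2) telescopes to a rising factorial.
Step ratio: r(k) = -\frac{2}{3} * (k+\frac{2}{3}) (k+2) / [(k+1) (k+1)] - poly over poly, x = -\frac{2}{3} from leading terms; C = \frac{1}{2} at k = 0.


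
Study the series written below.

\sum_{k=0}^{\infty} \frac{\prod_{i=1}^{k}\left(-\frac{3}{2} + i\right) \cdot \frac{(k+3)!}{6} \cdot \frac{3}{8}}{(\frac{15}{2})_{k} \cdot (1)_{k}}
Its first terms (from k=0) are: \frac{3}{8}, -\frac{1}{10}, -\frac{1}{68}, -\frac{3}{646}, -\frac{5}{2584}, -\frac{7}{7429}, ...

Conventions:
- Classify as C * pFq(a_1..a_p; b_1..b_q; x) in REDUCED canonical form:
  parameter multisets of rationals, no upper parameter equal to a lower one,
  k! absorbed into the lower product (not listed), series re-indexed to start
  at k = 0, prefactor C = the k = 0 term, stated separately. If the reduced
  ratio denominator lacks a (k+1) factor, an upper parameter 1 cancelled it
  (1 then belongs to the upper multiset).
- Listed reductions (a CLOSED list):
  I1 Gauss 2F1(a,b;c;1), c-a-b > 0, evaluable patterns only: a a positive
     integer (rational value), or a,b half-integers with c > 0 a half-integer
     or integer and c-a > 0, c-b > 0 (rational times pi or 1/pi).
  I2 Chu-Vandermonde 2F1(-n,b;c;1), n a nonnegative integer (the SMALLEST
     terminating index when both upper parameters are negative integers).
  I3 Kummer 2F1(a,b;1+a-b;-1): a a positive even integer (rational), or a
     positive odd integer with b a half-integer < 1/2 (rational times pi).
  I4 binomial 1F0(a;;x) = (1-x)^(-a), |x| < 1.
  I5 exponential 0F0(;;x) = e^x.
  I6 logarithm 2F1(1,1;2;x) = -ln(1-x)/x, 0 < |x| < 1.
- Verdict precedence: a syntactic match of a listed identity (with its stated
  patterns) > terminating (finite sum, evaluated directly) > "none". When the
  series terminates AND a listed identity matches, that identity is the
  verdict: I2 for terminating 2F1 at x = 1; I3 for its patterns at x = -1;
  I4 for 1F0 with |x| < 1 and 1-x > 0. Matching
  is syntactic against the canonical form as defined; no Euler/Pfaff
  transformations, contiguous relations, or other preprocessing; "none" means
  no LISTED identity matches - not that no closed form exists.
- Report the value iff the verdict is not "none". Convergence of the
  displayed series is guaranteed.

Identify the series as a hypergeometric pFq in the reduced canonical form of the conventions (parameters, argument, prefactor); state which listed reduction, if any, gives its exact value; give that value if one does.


With C = \frac{3}{8}: the canonical form is 2F1(-\frac{1}{2}, 4; \frac{15}{2}; 1). Verdict at x = 1: Gauss (I1, integer-parameter pattern) matches (x = 1: the Gamma ratio telescopes since c-a-b = 4 > 0 and a = 4 in Z>0). Hence: \frac{1287}{5120}.

The tell: t_0 = \frac{3}{8} here, and (1)_k (prefactor 3/8) is k! itself.
Consecutive-term ratio: r(k) = 1 * (k-\frac{1}{2}) (k+4) / [(k+\frac{15}{2}) (k+1)] - rational; roots negated = parameters, x = 1, C = \frac{3}{8}.
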